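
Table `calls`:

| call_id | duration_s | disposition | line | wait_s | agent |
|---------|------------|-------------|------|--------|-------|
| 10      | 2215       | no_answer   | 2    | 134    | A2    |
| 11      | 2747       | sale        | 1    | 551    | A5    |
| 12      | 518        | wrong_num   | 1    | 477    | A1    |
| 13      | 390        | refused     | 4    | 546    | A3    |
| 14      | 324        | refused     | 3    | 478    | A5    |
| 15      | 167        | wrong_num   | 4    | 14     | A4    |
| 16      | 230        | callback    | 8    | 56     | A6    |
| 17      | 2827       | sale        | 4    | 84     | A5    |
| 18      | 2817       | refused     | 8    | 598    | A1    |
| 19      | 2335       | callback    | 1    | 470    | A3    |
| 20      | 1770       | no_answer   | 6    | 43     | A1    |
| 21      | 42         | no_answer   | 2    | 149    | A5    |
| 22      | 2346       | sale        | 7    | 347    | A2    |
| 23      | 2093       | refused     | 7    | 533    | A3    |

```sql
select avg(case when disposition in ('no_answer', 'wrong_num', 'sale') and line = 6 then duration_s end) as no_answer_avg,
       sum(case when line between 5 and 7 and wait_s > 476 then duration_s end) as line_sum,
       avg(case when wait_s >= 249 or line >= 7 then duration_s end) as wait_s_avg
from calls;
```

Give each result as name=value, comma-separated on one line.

no_answer_avg=1770, line_sum=2093, wait_s_avg=1533.3333333333

[no_answer_avg: disposition in ('no_answer', 'wrong_num', 'sale') and line = 6]
call_id=10: ✗
call_id=11: ✗
call_id=12: ✗
call_id=13: ✗
call_id=14: ✗
call_id=15: ✗
call_id=16: ✗
call_id=17: ✗
call_id=18: ✗
call_id=19: ✗
call_id=20: ✓ → 1770
call_id=21: ✗
call_id=22: ✗
call_id=23: ✗
no_answer_avg = 1770
—
[line_sum: line between 5 and 7 and wait_s > 476]
call_id=10: ✗
call_id=11: ✗
call_id=12: ✗
call_id=13: ✗
call_id=14: ✗
call_id=15: ✗
call_id=16: ✗
call_id=17: ✗
call_id=18: ✗
call_id=19: ✗
call_id=20: ✗
call_id=21: ✗
call_id=22: ✗
call_id=23: ✓ → 2093
line_sum = 2093
—
[wait_s_avg: wait_s >= 249 or line >= 7]
call_id=10: ✗
call_id=11: ✓ → 2747
call_id=12: ✓ → 518
call_id=13: ✓ → 390
call_id=14: ✓ → 324
call_id=15: ✗
call_id=16: ✓ → 230
call_id=17: ✗
call_id=18: ✓ → 2817
call_id=19: ✓ → 2335
call_id=20: ✗
call_id=21: ✗
call_id=22: ✓ → 2346
call_id=23: ✓ → 2093
wait_s_avg = (2747 + 518 + 390 + 324 + 230 + 2817 + 2335 + 2346 + 2093) / 9 = 1533.3333333333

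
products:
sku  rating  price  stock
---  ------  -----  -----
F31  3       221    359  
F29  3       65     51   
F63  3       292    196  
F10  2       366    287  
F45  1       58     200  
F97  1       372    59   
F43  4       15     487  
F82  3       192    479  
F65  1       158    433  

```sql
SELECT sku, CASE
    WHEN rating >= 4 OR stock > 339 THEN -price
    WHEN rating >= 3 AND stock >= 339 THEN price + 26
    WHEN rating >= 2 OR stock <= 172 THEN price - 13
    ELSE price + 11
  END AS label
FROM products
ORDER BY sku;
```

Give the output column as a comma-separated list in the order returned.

353, 52, -221, -15, 69, 279, -158, -192, 359

sku=F10: rating >= 2 OR stock <= 172 → 353
sku=F29: rating >= 2 OR stock <= 172 → 52
sku=F31: rating >= 4 OR stock > 339 → -221
sku=F43: rating >= 4 OR stock > 339 → -15
sku=F45: ELSE → 69
sku=F63: rating >= 2 OR stock <= 172 → 279
sku=F65: rating >= 4 OR stock > 339 → -158
sku=F82: rating >= 4 OR stock > 339 → -192
sku=F97: rating >= 2 OR stock <= 172 → 359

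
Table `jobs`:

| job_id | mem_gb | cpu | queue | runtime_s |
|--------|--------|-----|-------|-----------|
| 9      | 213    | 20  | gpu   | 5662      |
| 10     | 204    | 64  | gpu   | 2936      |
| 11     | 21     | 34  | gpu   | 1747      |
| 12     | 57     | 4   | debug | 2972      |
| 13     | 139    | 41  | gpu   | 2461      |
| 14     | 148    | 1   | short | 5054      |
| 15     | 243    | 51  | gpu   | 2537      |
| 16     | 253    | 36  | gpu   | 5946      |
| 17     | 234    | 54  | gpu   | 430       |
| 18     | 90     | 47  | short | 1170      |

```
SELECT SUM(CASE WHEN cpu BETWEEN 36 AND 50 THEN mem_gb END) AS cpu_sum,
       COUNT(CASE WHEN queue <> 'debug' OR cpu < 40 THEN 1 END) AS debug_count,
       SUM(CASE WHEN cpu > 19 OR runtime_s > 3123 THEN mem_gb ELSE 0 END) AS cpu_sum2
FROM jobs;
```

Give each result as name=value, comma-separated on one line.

[cpu_sum: cpu BETWEEN 36 AND 50]
job_id=9: ✗
job_id=10: ✗
job_id=11: ✗
job_id=12: ✗
job_id=13: ✓ → 139
job_id=14: ✗
job_id=15: ✗
job_id=16: ✓ → 253
job_id=17: ✗
job_id=18: ✓ → 90
cpu_sum = 139 + 253 + 90 = 482
—
[debug_count: queue <> 'debug' OR cpu < 40]
job_id=9: ✓ → 1
job_id=10: ✓ → 1
job_id=11: ✓ → 1
job_id=12: ✓ → 1
job_id=13: ✓ → 1
job_id=14: ✓ → 1
job_id=15: ✓ → 1
job_id=16: ✓ → 1
job_id=17: ✓ → 1
job_id=18: ✓ → 1
debug_count = COUNT(1, 1, 1, 1, 1, 1, 1, 1, 1, 1) = 10
—
[cpu_sum2: cpu > 19 OR runtime_s > 3123]
job_id=9: ✓ → 213
job_id=10: ✓ → 204
job_id=11: ✓ → 21
job_id=12: ✗
job_id=13: ✓ → 139
job_id=14: ✓ → 148
job_id=15: ✓ → 243
job_id=16: ✓ → 253
job_id=17: ✓ → 234
job_id=18: ✓ → 90
cpu_sum2 = 213 + 204 + 21 + 139 + 148 + 243 + 253 + 234 + 90 = 1545

cpu_sum=482, debug_count=10, cpu_sum2=1545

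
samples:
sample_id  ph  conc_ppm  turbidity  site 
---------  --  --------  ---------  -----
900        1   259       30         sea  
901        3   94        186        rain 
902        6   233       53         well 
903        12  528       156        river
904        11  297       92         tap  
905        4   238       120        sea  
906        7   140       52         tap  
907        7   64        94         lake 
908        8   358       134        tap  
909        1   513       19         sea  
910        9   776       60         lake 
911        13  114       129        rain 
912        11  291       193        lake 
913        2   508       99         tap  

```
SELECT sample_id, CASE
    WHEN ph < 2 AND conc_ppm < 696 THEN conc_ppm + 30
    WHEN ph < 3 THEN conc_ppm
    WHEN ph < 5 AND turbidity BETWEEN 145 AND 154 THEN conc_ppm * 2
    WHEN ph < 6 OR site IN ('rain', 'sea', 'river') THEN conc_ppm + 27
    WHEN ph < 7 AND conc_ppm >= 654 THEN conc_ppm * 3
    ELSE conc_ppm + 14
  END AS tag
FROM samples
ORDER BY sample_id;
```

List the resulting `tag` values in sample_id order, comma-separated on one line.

sample_id=900: ph < 2 AND conc_ppm < 696 → 289
sample_id=901: ph < 6 OR site IN ('rain', 'sea', 'river') → 121
sample_id=902: ELSE → 247
sample_id=903: ph < 6 OR site IN ('rain', 'sea', 'river') → 555
sample_id=904: ELSE → 311
sample_id=905: ph < 6 OR site IN ('rain', 'sea', 'river') → 265
sample_id=906: ELSE → 154
sample_id=907: ELSE → 78
sample_id=908: ELSE → 372
sample_id=909: ph < 2 AND conc_ppm < 696 → 543
sample_id=910: ELSE → 790
sample_id=911: ph < 6 OR site IN ('rain', 'sea', 'river') → 141
sample_id=912: ELSE → 305
sample_id=913: ph < 3 → 508

289, 121, 247, 555, 311, 265, 154, 78, 372, 543, 790, 141, 305, 508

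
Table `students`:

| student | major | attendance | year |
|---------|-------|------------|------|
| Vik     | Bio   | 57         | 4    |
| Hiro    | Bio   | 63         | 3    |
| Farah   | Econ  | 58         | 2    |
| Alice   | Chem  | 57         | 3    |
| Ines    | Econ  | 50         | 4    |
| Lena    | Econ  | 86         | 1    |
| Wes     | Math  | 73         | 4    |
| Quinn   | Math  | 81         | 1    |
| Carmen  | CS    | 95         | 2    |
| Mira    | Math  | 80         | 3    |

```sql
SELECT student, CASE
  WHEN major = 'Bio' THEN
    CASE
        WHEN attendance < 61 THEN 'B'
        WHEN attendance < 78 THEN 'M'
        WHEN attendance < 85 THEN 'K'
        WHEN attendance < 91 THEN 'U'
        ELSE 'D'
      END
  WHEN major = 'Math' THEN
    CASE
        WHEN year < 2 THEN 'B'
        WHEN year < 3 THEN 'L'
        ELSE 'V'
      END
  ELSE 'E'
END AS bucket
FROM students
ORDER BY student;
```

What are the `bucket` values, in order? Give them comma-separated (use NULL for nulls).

student=Alice: major='Chem' → outer ELSE → E
student=Carmen: major='CS' → outer ELSE → E
student=Farah: major='Econ' → outer ELSE → E
student=Hiro: major='Bio' → inner[attendance < 78] → M
student=Ines: major='Econ' → outer ELSE → E
student=Lena: major='Econ' → outer ELSE → E
student=Mira: major='Math' → inner[ELSE] → V
student=Quinn: major='Math' → inner[year < 2] → B
student=Vik: major='Bio' → inner[attendance < 61] → B
student=Wes: major='Math' → inner[ELSE] → V

E, E, E, M, E, E, V, B, B, V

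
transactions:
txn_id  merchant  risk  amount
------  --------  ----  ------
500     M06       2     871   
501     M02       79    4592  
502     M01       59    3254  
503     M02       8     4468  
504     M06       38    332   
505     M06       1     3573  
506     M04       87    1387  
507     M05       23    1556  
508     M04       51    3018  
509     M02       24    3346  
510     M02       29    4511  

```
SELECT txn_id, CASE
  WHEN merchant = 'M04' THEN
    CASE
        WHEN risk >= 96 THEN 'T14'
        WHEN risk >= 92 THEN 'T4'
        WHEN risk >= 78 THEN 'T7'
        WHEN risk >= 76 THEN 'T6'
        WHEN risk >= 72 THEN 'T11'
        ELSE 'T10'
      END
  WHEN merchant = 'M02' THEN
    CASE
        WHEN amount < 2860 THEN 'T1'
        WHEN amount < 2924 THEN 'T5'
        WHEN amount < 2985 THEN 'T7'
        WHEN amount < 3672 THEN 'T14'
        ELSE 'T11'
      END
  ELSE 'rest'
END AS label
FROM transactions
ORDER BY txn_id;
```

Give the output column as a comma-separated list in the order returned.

rest, T11, rest, T11, rest, rest, T7, rest, T10, T14, T11

txn_id=500: merchant='M06' → outer ELSE → rest
txn_id=501: merchant='M02' → inner[ELSE] → T11
txn_id=502: merchant='M01' → outer ELSE → rest
txn_id=503: merchant='M02' → inner[ELSE] → T11
txn_id=504: merchant='M06' → outer ELSE → rest
txn_id=505: merchant='M06' → outer ELSE → rest
txn_id=506: merchant='M04' → inner[risk >= 78] → T7
txn_id=507: merchant='M05' → outer ELSE → rest
txn_id=508: merchant='M04' → inner[ELSE] → T10
txn_id=509: merchant='M02' → inner[amount < 3672] → T14
txn_id=510: merchant='M02' → inner[ELSE] → T11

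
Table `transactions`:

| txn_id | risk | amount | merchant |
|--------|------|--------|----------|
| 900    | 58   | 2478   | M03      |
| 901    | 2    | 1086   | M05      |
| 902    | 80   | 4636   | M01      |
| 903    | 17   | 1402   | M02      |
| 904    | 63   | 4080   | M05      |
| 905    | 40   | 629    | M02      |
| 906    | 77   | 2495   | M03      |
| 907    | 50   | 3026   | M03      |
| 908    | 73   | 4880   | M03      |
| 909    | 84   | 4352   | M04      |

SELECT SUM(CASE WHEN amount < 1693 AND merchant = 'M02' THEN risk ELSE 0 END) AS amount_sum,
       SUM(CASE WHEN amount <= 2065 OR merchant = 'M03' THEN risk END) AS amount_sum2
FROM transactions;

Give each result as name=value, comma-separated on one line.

amount_sum=57, amount_sum2=317

[amount_sum: amount < 1693 AND merchant = 'M02']
txn_id=900: ✗
txn_id=901: ✗
txn_id=902: ✗
txn_id=903: ✓ → 17
txn_id=904: ✗
txn_id=905: ✓ → 40
txn_id=906: ✗
txn_id=907: ✗
txn_id=908: ✗
txn_id=909: ✗
amount_sum = 17 + 40 = 57
—
[amount_sum2: amount <= 2065 OR merchant = 'M03']
txn_id=900: ✓ → 58
txn_id=901: ✓ → 2
txn_id=902: ✗
txn_id=903: ✓ → 17
txn_id=904: ✗
txn_id=905: ✓ → 40
txn_id=906: ✓ → 77
txn_id=907: ✓ → 50
txn_id=908: ✓ → 73
txn_id=909: ✗
amount_sum2 = 58 + 2 + 17 + 40 + 77 + 50 + 73 = 317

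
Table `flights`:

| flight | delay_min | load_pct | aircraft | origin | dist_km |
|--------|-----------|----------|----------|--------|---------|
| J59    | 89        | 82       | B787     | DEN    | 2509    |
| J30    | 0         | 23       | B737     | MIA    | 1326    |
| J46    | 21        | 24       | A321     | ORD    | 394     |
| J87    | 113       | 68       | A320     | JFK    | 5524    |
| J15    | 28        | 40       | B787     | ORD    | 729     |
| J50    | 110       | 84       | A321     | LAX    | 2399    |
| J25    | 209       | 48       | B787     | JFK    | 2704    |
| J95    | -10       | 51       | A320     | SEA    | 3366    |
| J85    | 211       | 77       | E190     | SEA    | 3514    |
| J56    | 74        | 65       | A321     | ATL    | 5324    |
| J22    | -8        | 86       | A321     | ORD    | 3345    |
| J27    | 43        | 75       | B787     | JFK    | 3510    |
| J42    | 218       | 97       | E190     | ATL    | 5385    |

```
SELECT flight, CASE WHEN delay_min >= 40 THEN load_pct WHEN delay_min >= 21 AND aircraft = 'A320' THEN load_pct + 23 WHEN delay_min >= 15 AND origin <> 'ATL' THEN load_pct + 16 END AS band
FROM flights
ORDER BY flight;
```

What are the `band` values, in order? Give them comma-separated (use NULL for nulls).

56, NULL, 48, 75, NULL, 97, 40, 84, 65, 82, 77, 68, NULL

flight=J15: delay_min >= 15 AND origin <> 'ATL' → 56
flight=J22: (no match → NULL) → NULL
flight=J25: delay_min >= 40 → 48
flight=J27: delay_min >= 40 → 75
flight=J30: (no match → NULL) → NULL
flight=J42: delay_min >= 40 → 97
flight=J46: delay_min >= 15 AND origin <> 'ATL' → 40
flight=J50: delay_min >= 40 → 84
flight=J56: delay_min >= 40 → 65
flight=J59: delay_min >= 40 → 82
flight=J85: delay_min >= 40 → 77
flight=J87: delay_min >= 40 → 68
flight=J95: (no match → NULL) → NULL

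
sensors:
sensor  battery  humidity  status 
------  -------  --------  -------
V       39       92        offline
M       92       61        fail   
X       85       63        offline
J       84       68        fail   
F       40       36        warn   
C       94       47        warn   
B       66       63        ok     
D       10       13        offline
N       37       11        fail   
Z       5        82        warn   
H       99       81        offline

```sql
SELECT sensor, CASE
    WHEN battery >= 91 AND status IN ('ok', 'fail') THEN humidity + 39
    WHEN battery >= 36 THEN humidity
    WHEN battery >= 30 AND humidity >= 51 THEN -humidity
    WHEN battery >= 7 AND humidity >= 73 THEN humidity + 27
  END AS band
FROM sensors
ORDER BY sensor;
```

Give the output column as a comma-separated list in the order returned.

63, 47, NULL, 36, 81, 68, 100, 11, 92, 63, NULL

sensor=B: battery >= 36 → 63
sensor=C: battery >= 36 → 47
sensor=D: (no match → NULL) → NULL
sensor=F: battery >= 36 → 36
sensor=H: battery >= 36 → 81
sensor=J: battery >= 36 → 68
sensor=M: battery >= 91 AND status IN ('ok', 'fail') → 100
sensor=N: battery >= 36 → 11
sensor=V: battery >= 36 → 92
sensor=X: battery >= 36 → 63
sensor=Z: (no match → NULL) → NULL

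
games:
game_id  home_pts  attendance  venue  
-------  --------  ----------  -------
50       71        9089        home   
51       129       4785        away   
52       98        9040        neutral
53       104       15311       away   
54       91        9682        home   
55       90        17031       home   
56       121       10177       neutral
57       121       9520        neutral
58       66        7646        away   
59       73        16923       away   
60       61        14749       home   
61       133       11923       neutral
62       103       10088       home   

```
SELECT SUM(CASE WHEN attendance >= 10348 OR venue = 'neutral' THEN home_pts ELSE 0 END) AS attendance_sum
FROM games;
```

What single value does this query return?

game_id=50: ✗
game_id=51: ✗
game_id=52: ✓ → 98
game_id=53: ✓ → 104
game_id=54: ✗
game_id=55: ✓ → 90
game_id=56: ✓ → 121
game_id=57: ✓ → 121
game_id=58: ✗
game_id=59: ✓ → 73
game_id=60: ✓ → 61
game_id=61: ✓ → 133
game_id=62: ✗
attendance_sum = 98 + 104 + 90 + 121 + 121 + 73 + 61 + 133 = 801

801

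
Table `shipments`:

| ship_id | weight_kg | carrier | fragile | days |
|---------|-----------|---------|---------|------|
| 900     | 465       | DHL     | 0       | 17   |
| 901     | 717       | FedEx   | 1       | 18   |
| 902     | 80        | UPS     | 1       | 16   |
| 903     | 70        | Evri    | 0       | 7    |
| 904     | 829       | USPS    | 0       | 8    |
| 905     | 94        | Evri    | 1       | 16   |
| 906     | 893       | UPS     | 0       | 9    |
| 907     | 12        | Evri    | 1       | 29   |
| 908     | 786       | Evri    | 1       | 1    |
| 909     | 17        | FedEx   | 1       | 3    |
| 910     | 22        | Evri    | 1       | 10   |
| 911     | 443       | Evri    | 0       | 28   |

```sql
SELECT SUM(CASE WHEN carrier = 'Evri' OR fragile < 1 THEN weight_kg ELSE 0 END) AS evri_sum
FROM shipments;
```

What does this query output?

ship_id=900: ✓ → 465
ship_id=901: ✗
ship_id=902: ✗
ship_id=903: ✓ → 70
ship_id=904: ✓ → 829
ship_id=905: ✓ → 94
ship_id=906: ✓ → 893
ship_id=907: ✓ → 12
ship_id=908: ✓ → 786
ship_id=909: ✗
ship_id=910: ✓ → 22
ship_id=911: ✓ → 443
evri_sum = 465 + 70 + 829 + 94 + 893 + 12 + 786 + 22 + 443 = 3614

3614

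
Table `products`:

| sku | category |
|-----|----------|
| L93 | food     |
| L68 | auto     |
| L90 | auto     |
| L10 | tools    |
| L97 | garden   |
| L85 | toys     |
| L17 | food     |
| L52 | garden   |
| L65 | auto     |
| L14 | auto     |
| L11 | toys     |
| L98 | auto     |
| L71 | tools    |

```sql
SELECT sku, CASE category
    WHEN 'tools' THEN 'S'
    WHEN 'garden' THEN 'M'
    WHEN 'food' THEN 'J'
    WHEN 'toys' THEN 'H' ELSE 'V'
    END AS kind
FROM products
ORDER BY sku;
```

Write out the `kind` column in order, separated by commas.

sku=L10: category='tools' → S
sku=L11: category='toys' → H
sku=L14: ELSE → V
sku=L17: category='food' → J
sku=L52: category='garden' → M
sku=L65: ELSE → V
sku=L68: ELSE → V
sku=L71: category='tools' → S
sku=L85: category='toys' → H
sku=L90: ELSE → V
sku=L93: category='food' → J
sku=L97: category='garden' → M
sku=L98: ELSE → V

S, H, V, J, M, V, V, S, H, V, J, M, V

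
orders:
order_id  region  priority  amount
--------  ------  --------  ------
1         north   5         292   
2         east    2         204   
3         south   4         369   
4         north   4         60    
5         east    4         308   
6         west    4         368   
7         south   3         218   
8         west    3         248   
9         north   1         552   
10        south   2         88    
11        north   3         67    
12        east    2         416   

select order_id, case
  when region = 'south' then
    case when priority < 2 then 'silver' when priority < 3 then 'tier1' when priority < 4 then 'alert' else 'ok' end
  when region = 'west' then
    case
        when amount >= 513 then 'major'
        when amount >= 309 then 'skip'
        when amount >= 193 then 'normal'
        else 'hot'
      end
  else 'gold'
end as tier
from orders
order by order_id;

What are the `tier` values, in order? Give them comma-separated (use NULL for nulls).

gold, gold, ok, gold, gold, skip, alert, normal, gold, tier1, gold, gold

order_id=1: region='north' → outer ELSE → gold
order_id=2: region='east' → outer ELSE → gold
order_id=3: region='south' → inner[ELSE] → ok
order_id=4: region='north' → outer ELSE → gold
order_id=5: region='east' → outer ELSE → gold
order_id=6: region='west' → inner[amount >= 309] → skip
order_id=7: region='south' → inner[priority < 4] → alert
order_id=8: region='west' → inner[amount >= 193] → normal
order_id=9: region='north' → outer ELSE → gold
order_id=10: region='south' → inner[priority < 3] → tier1
order_id=11: region='north' → outer ELSE → gold
order_id=12: region='east' → outer ELSE → gold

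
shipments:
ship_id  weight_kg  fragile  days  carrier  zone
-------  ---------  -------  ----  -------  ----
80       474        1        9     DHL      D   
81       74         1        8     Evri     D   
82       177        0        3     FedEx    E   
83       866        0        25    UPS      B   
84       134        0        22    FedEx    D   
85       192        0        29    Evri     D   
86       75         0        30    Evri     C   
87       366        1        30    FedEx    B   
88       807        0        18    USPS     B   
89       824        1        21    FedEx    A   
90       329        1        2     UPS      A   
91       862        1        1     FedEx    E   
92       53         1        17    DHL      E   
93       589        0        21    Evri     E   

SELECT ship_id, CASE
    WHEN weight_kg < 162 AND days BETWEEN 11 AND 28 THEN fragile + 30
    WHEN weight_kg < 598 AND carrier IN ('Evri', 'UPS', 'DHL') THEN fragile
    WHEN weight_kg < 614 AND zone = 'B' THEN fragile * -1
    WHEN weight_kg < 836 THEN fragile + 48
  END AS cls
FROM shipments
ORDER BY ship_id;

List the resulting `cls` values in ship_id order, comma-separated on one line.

ship_id=80: weight_kg < 598 AND carrier IN ('Evri', 'UPS', 'DHL') → 1
ship_id=81: weight_kg < 598 AND carrier IN ('Evri', 'UPS', 'DHL') → 1
ship_id=82: weight_kg < 836 → 48
ship_id=83: (no match → NULL) → NULL
ship_id=84: weight_kg < 162 AND days BETWEEN 11 AND 28 → 30
ship_id=85: weight_kg < 598 AND carrier IN ('Evri', 'UPS', 'DHL') → 0
ship_id=86: weight_kg < 598 AND carrier IN ('Evri', 'UPS', 'DHL') → 0
ship_id=87: weight_kg < 614 AND zone = 'B' → -1
ship_id=88: weight_kg < 836 → 48
ship_id=89: weight_kg < 836 → 49
ship_id=90: weight_kg < 598 AND carrier IN ('Evri', 'UPS', 'DHL') → 1
ship_id=91: (no match → NULL) → NULL
ship_id=92: weight_kg < 162 AND days BETWEEN 11 AND 28 → 31
ship_id=93: weight_kg < 598 AND carrier IN ('Evri', 'UPS', 'DHL') → 0

1, 1, 48, NULL, 30, 0, 0, -1, 48, 49, 1, NULL, 31, 0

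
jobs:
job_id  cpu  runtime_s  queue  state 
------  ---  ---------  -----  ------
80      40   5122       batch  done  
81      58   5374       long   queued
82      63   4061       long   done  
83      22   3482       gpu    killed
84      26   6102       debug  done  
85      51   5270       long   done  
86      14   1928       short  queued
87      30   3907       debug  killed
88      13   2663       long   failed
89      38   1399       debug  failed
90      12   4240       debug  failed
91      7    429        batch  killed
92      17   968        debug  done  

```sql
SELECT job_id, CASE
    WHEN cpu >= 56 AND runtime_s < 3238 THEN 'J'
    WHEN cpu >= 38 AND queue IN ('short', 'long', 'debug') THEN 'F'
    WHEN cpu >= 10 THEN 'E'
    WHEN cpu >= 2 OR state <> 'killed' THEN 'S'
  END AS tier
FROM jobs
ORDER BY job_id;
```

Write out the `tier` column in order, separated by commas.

job_id=80: cpu >= 10 → E
job_id=81: cpu >= 38 AND queue IN ('short', 'long', 'debug') → F
job_id=82: cpu >= 38 AND queue IN ('short', 'long', 'debug') → F
job_id=83: cpu >= 10 → E
job_id=84: cpu >= 10 → E
job_id=85: cpu >= 38 AND queue IN ('short', 'long', 'debug') → F
job_id=86: cpu >= 10 → E
job_id=87: cpu >= 10 → E
job_id=88: cpu >= 10 → E
job_id=89: cpu >= 38 AND queue IN ('short', 'long', 'debug') → F
job_id=90: cpu >= 10 → E
job_id=91: cpu >= 2 OR state <> 'killed' → S
job_id=92: cpu >= 10 → E

E, F, F, E, E, F, E, E, E, F, E, S, E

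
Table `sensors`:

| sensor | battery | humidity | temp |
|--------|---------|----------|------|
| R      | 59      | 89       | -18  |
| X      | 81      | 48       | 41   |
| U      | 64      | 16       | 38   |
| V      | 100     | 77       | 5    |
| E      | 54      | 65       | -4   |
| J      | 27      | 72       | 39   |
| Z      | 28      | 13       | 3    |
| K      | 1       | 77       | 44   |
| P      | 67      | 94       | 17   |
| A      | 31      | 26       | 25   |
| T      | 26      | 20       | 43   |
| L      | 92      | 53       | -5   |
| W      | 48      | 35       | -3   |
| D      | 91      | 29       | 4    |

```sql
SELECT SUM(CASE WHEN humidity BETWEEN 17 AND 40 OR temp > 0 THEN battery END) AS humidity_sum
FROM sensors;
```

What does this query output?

564

sensor=R: ✗
sensor=X: ✓ → 81
sensor=U: ✓ → 64
sensor=V: ✓ → 100
sensor=E: ✗
sensor=J: ✓ → 27
sensor=Z: ✓ → 28
sensor=K: ✓ → 1
sensor=P: ✓ → 67
sensor=A: ✓ → 31
sensor=T: ✓ → 26
sensor=L: ✗
sensor=W: ✓ → 48
sensor=D: ✓ → 91
humidity_sum = 81 + 64 + 100 + 27 + 28 + 1 + 67 + 31 + 26 + 48 + 91 = 564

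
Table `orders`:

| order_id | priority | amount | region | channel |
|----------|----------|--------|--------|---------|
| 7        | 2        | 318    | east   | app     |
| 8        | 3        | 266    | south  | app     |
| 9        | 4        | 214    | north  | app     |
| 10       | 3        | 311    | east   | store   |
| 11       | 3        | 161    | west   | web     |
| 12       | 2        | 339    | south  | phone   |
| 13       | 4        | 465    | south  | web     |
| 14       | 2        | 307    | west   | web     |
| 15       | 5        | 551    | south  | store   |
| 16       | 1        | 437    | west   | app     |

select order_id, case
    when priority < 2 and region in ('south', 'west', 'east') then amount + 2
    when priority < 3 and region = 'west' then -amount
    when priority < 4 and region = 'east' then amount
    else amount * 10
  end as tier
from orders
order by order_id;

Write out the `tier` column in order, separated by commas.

318, 2660, 2140, 311, 1610, 3390, 4650, -307, 5510, 439

order_id=7: priority < 4 and region = 'east' → 318
order_id=8: ELSE → 2660
order_id=9: ELSE → 2140
order_id=10: priority < 4 and region = 'east' → 311
order_id=11: ELSE → 1610
order_id=12: ELSE → 3390
order_id=13: ELSE → 4650
order_id=14: priority < 3 and region = 'west' → -307
order_id=15: ELSE → 5510
order_id=16: priority < 2 and region in ('south', 'west', 'east') → 439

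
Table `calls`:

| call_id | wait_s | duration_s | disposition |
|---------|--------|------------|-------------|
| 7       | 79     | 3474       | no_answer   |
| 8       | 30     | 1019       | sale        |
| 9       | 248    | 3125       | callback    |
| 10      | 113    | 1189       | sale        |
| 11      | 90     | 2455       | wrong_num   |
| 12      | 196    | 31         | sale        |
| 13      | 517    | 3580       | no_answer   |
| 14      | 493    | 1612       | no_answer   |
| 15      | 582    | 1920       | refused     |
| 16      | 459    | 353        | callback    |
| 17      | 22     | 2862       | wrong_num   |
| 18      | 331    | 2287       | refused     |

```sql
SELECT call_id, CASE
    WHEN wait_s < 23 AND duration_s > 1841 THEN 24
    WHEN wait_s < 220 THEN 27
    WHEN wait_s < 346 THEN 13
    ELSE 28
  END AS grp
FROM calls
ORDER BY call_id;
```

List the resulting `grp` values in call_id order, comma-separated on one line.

call_id=7: wait_s < 220 → 27
call_id=8: wait_s < 220 → 27
call_id=9: wait_s < 346 → 13
call_id=10: wait_s < 220 → 27
call_id=11: wait_s < 220 → 27
call_id=12: wait_s < 220 → 27
call_id=13: ELSE → 28
call_id=14: ELSE → 28
call_id=15: ELSE → 28
call_id=16: ELSE → 28
call_id=17: wait_s < 23 AND duration_s > 1841 → 24
call_id=18: wait_s < 346 → 13

27, 27, 13, 27, 27, 27, 28, 28, 28, 28, 24, 13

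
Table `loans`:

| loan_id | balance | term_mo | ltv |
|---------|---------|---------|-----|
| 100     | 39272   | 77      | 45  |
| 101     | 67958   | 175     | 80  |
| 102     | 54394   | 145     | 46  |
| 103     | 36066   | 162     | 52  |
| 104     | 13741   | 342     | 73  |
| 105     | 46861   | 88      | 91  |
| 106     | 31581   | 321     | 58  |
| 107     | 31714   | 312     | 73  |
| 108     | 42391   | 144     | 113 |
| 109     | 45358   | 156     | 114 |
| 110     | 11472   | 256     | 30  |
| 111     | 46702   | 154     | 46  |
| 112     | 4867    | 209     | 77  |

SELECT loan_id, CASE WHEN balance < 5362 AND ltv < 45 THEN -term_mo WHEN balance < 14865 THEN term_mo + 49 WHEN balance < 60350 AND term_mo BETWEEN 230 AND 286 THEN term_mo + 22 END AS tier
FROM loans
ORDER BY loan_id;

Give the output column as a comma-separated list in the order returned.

loan_id=100: (no match → NULL) → NULL
loan_id=101: (no match → NULL) → NULL
loan_id=102: (no match → NULL) → NULL
loan_id=103: (no match → NULL) → NULL
loan_id=104: balance < 14865 → 391
loan_id=105: (no match → NULL) → NULL
loan_id=106: (no match → NULL) → NULL
loan_id=107: (no match → NULL) → NULL
loan_id=108: (no match → NULL) → NULL
loan_id=109: (no match → NULL) → NULL
loan_id=110: balance < 14865 → 305
loan_id=111: (no match → NULL) → NULL
loan_id=112: balance < 14865 → 258

NULL, NULL, NULL, NULL, 391, NULL, NULL, NULL, NULL, NULL, 305, NULL, 258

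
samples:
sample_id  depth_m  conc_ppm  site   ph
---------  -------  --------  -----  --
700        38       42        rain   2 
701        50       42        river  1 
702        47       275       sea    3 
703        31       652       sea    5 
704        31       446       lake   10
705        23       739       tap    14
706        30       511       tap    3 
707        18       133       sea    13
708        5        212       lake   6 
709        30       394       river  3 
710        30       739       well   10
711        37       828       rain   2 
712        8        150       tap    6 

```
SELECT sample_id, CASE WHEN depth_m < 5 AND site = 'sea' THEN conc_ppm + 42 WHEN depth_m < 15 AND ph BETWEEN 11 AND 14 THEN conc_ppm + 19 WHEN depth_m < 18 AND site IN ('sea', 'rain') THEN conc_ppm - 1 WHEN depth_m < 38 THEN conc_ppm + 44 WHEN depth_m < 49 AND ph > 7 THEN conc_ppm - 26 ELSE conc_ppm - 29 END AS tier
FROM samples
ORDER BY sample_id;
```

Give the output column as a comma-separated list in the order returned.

sample_id=700: ELSE → 13
sample_id=701: ELSE → 13
sample_id=702: ELSE → 246
sample_id=703: depth_m < 38 → 696
sample_id=704: depth_m < 38 → 490
sample_id=705: depth_m < 38 → 783
sample_id=706: depth_m < 38 → 555
sample_id=707: depth_m < 38 → 177
sample_id=708: depth_m < 38 → 256
sample_id=709: depth_m < 38 → 438
sample_id=710: depth_m < 38 → 783
sample_id=711: depth_m < 38 → 872
sample_id=712: depth_m < 38 → 194

13, 13, 246, 696, 490, 783, 555, 177, 256, 438, 783, 872, 194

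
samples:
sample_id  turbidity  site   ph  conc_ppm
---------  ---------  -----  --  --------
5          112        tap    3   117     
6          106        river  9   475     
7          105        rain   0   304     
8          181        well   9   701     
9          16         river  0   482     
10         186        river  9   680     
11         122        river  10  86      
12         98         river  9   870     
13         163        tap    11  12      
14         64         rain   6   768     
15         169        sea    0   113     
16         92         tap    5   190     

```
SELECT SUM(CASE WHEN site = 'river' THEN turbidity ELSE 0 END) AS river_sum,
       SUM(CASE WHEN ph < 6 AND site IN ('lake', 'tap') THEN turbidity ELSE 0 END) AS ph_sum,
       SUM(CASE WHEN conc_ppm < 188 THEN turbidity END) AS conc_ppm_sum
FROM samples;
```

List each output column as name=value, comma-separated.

[river_sum: site = 'river']
sample_id=5: ✗
sample_id=6: ✓ → 106
sample_id=7: ✗
sample_id=8: ✗
sample_id=9: ✓ → 16
sample_id=10: ✓ → 186
sample_id=11: ✓ → 122
sample_id=12: ✓ → 98
sample_id=13: ✗
sample_id=14: ✗
sample_id=15: ✗
sample_id=16: ✗
river_sum = 106 + 16 + 186 + 122 + 98 = 528
—
[ph_sum: ph < 6 AND site IN ('lake', 'tap')]
sample_id=5: ✓ → 112
sample_id=6: ✗
sample_id=7: ✗
sample_id=8: ✗
sample_id=9: ✗
sample_id=10: ✗
sample_id=11: ✗
sample_id=12: ✗
sample_id=13: ✗
sample_id=14: ✗
sample_id=15: ✗
sample_id=16: ✓ → 92
ph_sum = 112 + 92 = 204
—
[conc_ppm_sum: conc_ppm < 188]
sample_id=5: ✓ → 112
sample_id=6: ✗
sample_id=7: ✗
sample_id=8: ✗
sample_id=9: ✗
sample_id=10: ✗
sample_id=11: ✓ → 122
sample_id=12: ✗
sample_id=13: ✓ → 163
sample_id=14: ✗
sample_id=15: ✓ → 169
sample_id=16: ✗
conc_ppm_sum = 112 + 122 + 163 + 169 = 566

river_sum=528, ph_sum=204, conc_ppm_sum=566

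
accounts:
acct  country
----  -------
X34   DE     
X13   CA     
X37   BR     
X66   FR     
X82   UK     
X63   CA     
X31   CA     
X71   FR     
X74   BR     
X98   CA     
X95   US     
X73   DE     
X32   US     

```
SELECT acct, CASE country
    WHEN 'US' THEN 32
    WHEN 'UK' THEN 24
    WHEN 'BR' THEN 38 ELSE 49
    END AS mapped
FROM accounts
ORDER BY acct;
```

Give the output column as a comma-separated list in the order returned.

49, 49, 32, 49, 38, 49, 49, 49, 49, 38, 24, 32, 49

acct=X13: ELSE → 49
acct=X31: ELSE → 49
acct=X32: country='US' → 32
acct=X34: ELSE → 49
acct=X37: country='BR' → 38
acct=X63: ELSE → 49
acct=X66: ELSE → 49
acct=X71: ELSE → 49
acct=X73: ELSE → 49
acct=X74: country='BR' → 38
acct=X82: country='UK' → 24
acct=X95: country='US' → 32
acct=X98: ELSE → 49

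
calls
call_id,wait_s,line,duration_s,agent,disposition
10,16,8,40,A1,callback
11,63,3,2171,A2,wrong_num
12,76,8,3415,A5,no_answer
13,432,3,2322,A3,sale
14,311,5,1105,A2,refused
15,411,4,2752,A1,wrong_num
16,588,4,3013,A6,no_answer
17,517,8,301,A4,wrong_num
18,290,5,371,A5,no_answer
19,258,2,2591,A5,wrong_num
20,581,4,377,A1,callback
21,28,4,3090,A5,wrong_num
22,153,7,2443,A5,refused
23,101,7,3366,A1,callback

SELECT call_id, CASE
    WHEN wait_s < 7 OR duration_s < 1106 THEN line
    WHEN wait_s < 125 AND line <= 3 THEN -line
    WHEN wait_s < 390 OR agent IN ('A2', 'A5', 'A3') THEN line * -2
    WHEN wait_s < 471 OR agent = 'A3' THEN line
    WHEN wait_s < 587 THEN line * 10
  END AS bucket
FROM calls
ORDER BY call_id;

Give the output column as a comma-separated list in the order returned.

8, -3, -16, -6, 5, 4, NULL, 8, 5, -4, 4, -8, -14, -14

call_id=10: wait_s < 7 OR duration_s < 1106 → 8
call_id=11: wait_s < 125 AND line <= 3 → -3
call_id=12: wait_s < 390 OR agent IN ('A2', 'A5', 'A3') → -16
call_id=13: wait_s < 390 OR agent IN ('A2', 'A5', 'A3') → -6
call_id=14: wait_s < 7 OR duration_s < 1106 → 5
call_id=15: wait_s < 471 OR agent = 'A3' → 4
call_id=16: (no match → NULL) → NULL
call_id=17: wait_s < 7 OR duration_s < 1106 → 8
call_id=18: wait_s < 7 OR duration_s < 1106 → 5
call_id=19: wait_s < 390 OR agent IN ('A2', 'A5', 'A3') → -4
call_id=20: wait_s < 7 OR duration_s < 1106 → 4
call_id=21: wait_s < 390 OR agent IN ('A2', 'A5', 'A3') → -8
call_id=22: wait_s < 390 OR agent IN ('A2', 'A5', 'A3') → -14
call_id=23: wait_s < 390 OR agent IN ('A2', 'A5', 'A3') → -14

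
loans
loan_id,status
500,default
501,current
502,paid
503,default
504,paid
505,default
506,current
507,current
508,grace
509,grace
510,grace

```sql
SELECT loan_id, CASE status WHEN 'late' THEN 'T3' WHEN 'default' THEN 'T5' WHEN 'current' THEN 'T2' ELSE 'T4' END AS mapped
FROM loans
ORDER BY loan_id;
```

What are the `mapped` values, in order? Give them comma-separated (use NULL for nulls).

loan_id=500: status='default' → T5
loan_id=501: status='current' → T2
loan_id=502: ELSE → T4
loan_id=503: status='default' → T5
loan_id=504: ELSE → T4
loan_id=505: status='default' → T5
loan_id=506: status='current' → T2
loan_id=507: status='current' → T2
loan_id=508: ELSE → T4
loan_id=509: ELSE → T4
loan_id=510: ELSE → T4

T5, T2, T4, T5, T4, T5, T2, T2, T4, T4, T4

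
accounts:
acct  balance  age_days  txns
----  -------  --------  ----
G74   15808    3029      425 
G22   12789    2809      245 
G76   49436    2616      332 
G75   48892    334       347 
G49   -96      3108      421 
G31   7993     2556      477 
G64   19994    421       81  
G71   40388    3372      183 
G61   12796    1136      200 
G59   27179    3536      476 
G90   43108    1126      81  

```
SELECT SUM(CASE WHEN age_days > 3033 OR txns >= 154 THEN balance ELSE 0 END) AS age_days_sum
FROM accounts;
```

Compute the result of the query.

215185

acct=G74: ✓ → 15808
acct=G22: ✓ → 12789
acct=G76: ✓ → 49436
acct=G75: ✓ → 48892
acct=G49: ✓ → -96
acct=G31: ✓ → 7993
acct=G64: ✗
acct=G71: ✓ → 40388
acct=G61: ✓ → 12796
acct=G59: ✓ → 27179
acct=G90: ✗
age_days_sum = 15808 + 12789 + 49436 + 48892 + -96 + 7993 + 40388 + 12796 + 27179 = 215185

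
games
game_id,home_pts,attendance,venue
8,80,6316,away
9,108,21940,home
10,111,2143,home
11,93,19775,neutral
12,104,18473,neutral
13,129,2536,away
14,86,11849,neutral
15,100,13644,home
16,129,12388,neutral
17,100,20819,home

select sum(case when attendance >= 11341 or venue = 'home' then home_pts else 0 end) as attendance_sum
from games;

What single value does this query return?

game_id=8: ✗
game_id=9: ✓ → 108
game_id=10: ✓ → 111
game_id=11: ✓ → 93
game_id=12: ✓ → 104
game_id=13: ✗
game_id=14: ✓ → 86
game_id=15: ✓ → 100
game_id=16: ✓ → 129
game_id=17: ✓ → 100
attendance_sum = 108 + 111 + 93 + 104 + 86 + 100 + 129 + 100 = 831

831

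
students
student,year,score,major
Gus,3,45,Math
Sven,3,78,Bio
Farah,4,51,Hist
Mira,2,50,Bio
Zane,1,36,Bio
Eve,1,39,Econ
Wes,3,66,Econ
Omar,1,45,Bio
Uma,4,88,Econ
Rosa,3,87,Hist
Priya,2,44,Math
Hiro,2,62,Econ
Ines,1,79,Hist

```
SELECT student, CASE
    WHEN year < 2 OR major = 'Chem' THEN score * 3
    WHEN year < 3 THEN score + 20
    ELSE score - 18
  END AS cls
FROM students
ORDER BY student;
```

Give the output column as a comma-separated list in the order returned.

student=Eve: year < 2 OR major = 'Chem' → 117
student=Farah: ELSE → 33
student=Gus: ELSE → 27
student=Hiro: year < 3 → 82
student=Ines: year < 2 OR major = 'Chem' → 237
student=Mira: year < 3 → 70
student=Omar: year < 2 OR major = 'Chem' → 135
student=Priya: year < 3 → 64
student=Rosa: ELSE → 69
student=Sven: ELSE → 60
student=Uma: ELSE → 70
student=Wes: ELSE → 48
student=Zane: year < 2 OR major = 'Chem' → 108

117, 33, 27, 82, 237, 70, 135, 64, 69, 60, 70, 48, 108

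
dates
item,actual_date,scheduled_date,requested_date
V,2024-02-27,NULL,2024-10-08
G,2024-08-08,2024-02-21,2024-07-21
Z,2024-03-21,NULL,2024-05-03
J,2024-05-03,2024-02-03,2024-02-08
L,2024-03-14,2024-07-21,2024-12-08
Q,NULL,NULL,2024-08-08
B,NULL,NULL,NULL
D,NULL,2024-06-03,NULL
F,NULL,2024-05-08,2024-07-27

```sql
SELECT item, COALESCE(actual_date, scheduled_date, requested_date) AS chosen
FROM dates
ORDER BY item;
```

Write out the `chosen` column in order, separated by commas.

NULL, 2024-06-03, 2024-05-08, 2024-08-08, 2024-05-03, 2024-03-14, 2024-08-08, 2024-02-27, 2024-03-21

item=B: actual_date=NULL, scheduled_date=NULL, requested_date=NULL (all NULL) → NULL
item=D: actual_date=NULL, scheduled_date=2024-06-03 → 2024-06-03
item=F: actual_date=NULL, scheduled_date=2024-05-08 → 2024-05-08
item=G: actual_date=2024-08-08 → 2024-08-08
item=J: actual_date=2024-05-03 → 2024-05-03
item=L: actual_date=2024-03-14 → 2024-03-14
item=Q: actual_date=NULL, scheduled_date=NULL, requested_date=2024-08-08 → 2024-08-08
item=V: actual_date=2024-02-27 → 2024-02-27
item=Z: actual_date=2024-03-21 → 2024-03-21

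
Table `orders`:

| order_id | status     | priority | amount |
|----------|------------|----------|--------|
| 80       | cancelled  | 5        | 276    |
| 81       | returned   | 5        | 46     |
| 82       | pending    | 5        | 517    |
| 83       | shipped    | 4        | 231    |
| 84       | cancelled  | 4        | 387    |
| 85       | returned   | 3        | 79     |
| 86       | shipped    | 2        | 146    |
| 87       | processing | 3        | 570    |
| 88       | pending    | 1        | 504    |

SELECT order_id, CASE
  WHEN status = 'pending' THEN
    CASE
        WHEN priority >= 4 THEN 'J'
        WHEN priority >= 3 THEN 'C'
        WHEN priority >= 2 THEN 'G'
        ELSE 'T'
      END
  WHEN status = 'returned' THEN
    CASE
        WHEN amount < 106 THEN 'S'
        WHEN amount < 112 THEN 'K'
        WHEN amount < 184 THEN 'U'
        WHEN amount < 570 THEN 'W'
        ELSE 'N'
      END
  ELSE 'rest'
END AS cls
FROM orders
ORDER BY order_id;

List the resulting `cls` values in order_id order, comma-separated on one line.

order_id=80: status='cancelled' → outer ELSE → rest
order_id=81: status='returned' → inner[amount < 106] → S
order_id=82: status='pending' → inner[priority >= 4] → J
order_id=83: status='shipped' → outer ELSE → rest
order_id=84: status='cancelled' → outer ELSE → rest
order_id=85: status='returned' → inner[amount < 106] → S
order_id=86: status='shipped' → outer ELSE → rest
order_id=87: status='processing' → outer ELSE → rest
order_id=88: status='pending' → inner[ELSE] → T

rest, S, J, rest, rest, S, rest, rest, T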